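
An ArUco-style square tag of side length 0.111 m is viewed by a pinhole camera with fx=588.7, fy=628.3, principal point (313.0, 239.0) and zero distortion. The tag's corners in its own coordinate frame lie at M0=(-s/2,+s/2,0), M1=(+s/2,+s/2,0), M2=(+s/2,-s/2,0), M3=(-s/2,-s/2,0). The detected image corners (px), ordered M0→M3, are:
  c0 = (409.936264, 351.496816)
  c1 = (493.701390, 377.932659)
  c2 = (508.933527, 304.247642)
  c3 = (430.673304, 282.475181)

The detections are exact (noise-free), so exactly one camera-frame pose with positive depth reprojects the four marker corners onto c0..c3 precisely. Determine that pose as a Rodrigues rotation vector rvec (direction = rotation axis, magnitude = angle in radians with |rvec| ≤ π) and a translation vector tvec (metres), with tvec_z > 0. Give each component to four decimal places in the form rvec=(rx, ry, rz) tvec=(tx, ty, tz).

Intrinsics K: fx=588.7, fy=628.3, cx=313.0, cy=239.0
Marker side s = 0.111 m; corners in marker frame (Z=0):
  M0 = (-0.0555, +0.0555, 0)
  M1 = (+0.0555, +0.0555, 0)
  M2 = (+0.0555, -0.0555, 0)
  M3 = (-0.0555, -0.0555, 0)
Detected image corners:
  c0 = (409.936264, 351.496816) px
  c1 = (493.701390, 377.932659) px
  c2 = (508.933527, 304.247642) px
  c3 = (430.673304, 282.475181) px
Planar DLT: solve 8×8 A·h = b for H (H[2,2]=1):
  H  [+565.14572 -480.95960 +460.35716]
  H  [+99.42666 +415.02406 +327.43205]
  H  [-0.35535 -0.69106 +1.00000]
B = K⁻¹H; ‖b₁‖=1.237893, ‖b₂‖=1.237893; λ = 2/(‖b₁‖+‖b₂‖) = 0.807824, sign → tz>0 ⇒ λ=+0.807824
r₁ = λ·B[:,0] = (+0.92812,+0.23703,-0.28706); r₂ = λ·B[:,1] = (-0.36317,+0.74596,-0.55825)
r₃ = r₁×r₂ = (+0.08181,+0.62238,+0.77843); SVD([r₁ r₂ r₃]) → R = UVᵀ:
  R  [+0.92812 -0.36317 +0.08181]
  R  [+0.23703 +0.74596 +0.62238]
  R  [-0.28706 -0.55825 +0.77843]
t = (+0.20221, +0.11370, +0.80782) m
tr R = 2.452517; θ = arccos((tr R − 1)/2) = 0.757933 rad = 43.426°
axis k = ((R−Rᵀ)₃₂, (R−Rᵀ)₁₃, (R−Rᵀ)₂₁) / (2 sinθ) = (-0.858739, +0.268298, +0.436558)
rvec = θ·k = (-0.650867, +0.203352, +0.330881)

rvec=(-0.6509, 0.2034, 0.3309) tvec=(0.2022, 0.1137, 0.8078)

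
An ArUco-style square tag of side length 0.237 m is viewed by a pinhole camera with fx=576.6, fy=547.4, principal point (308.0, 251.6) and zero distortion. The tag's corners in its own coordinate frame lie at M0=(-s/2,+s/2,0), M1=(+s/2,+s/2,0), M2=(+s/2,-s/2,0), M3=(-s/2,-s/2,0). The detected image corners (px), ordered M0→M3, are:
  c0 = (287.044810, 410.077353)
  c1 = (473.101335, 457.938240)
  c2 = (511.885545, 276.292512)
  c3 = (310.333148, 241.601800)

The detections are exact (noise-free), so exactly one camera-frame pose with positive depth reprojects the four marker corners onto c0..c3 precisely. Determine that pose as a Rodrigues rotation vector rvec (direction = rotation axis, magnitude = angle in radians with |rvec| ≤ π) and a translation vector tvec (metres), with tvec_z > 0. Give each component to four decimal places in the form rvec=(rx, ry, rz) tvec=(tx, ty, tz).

rvec=(0.1745, 0.2867, 0.1556) tvec=(0.1000, 0.1234, 0.6975)

Intrinsics K: fx=576.6, fy=547.4, cx=308.0, cy=251.6
Marker side s = 0.237 m; corners in marker frame (Z=0):
  M0 = (-0.1185, +0.1185, 0)
  M1 = (+0.1185, +0.1185, 0)
  M2 = (+0.1185, -0.1185, 0)
  M3 = (-0.1185, -0.1185, 0)
Detected image corners:
  c0 = (287.044810, 410.077353) px
  c1 = (473.101335, 457.938240) px
  c2 = (511.885545, 276.292512) px
  c3 = (310.333148, 241.601800) px
Planar DLT: solve 8×8 A·h = b for H (H[2,2]=1):
  H  [+665.34297 -20.24695 +390.69085]
  H  [+42.52861 +833.05815 +348.40584]
  H  [-0.38254 +0.27611 +1.00000]
B = K⁻¹H; ‖b₁‖=1.433678, ‖b₂‖=1.433678; λ = 2/(‖b₁‖+‖b₂‖) = 0.697507, sign → tz>0 ⇒ λ=+0.697507
r₁ = λ·B[:,0] = (+0.94738,+0.17683,-0.26682); r₂ = λ·B[:,1] = (-0.12737,+0.97298,+0.19259)
r₃ = r₁×r₂ = (+0.29367,-0.14847,+0.94431); SVD([r₁ r₂ r₃]) → R = UVᵀ:
  R  [+0.94738 -0.12737 +0.29367]
  R  [+0.17683 +0.97298 -0.14847]
  R  [-0.26682 +0.19259 +0.94431]
t = (+0.10003, +0.12335, +0.69751) m
tr R = 2.864671; θ = arccos((tr R − 1)/2) = 0.369977 rad = 21.198°
axis k = ((R−Rᵀ)₃₂, (R−Rᵀ)₁₃, (R−Rᵀ)₂₁) / (2 sinθ) = (+0.471603, +0.775023, +0.420631)
rvec = θ·k = (+0.174482, +0.286741, +0.155624)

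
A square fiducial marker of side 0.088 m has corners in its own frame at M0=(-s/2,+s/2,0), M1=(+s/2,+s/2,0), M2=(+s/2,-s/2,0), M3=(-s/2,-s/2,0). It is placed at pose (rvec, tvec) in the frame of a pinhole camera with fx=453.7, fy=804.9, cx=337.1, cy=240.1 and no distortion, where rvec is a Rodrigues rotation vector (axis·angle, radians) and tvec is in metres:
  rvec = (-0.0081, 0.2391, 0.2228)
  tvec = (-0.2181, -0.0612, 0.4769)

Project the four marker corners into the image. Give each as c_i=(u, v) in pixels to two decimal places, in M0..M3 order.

c0=(86.64, 194.14) c1=(156.43, 225.12) c2=(174.65, 76.72) c3=(103.84, 51.97)

Intrinsics K: fx=453.7, fy=804.9, cx=337.1, cy=240.1
Marker side s = 0.088 m; corners in marker frame (Z=0):
  M0 = (-0.0440, +0.0440, 0)
  M1 = (+0.0440, +0.0440, 0)
  M2 = (+0.0440, -0.0440, 0)
  M3 = (-0.0440, -0.0440, 0)
rvec = (-0.0081, 0.2391, 0.2228), |rvec| = θ = 0.32692 rad = 18.731°
Rodrigues: sinθ=0.32112, 1−cosθ=0.05296; R = I + sinθ·[k]× + (1−cosθ)·[k]×²:
    [+0.94707 -0.21981 +0.23397]
    [+0.21789 +0.97537 +0.03436]
    [-0.23576 +0.01844 +0.97164]
t = (-0.2181, -0.0612, 0.4769) m
M0: Pc = R·M0+t = (-0.26944, -0.02787, +0.48808); u = 453.7·(-0.26944)/0.48808 + 337.1 = 86.6390, v = 804.9·(-0.02787)/0.48808 + 240.1 = 194.1378
M1: Pc = R·M1+t = (-0.18610, -0.00870, +0.46734); u = 453.7·(-0.18610)/0.46734 + 337.1 = 156.4302, v = 804.9·(-0.00870)/0.46734 + 240.1 = 225.1219
M2: Pc = R·M2+t = (-0.16676, -0.09453, +0.46572); u = 453.7·(-0.16676)/0.46572 + 337.1 = 174.6450, v = 804.9·(-0.09453)/0.46572 + 240.1 = 76.7248
M3: Pc = R·M3+t = (-0.25010, -0.11370, +0.48646); u = 453.7·(-0.25010)/0.48646 + 337.1 = 103.8442, v = 804.9·(-0.11370)/0.48646 + 240.1 = 51.9662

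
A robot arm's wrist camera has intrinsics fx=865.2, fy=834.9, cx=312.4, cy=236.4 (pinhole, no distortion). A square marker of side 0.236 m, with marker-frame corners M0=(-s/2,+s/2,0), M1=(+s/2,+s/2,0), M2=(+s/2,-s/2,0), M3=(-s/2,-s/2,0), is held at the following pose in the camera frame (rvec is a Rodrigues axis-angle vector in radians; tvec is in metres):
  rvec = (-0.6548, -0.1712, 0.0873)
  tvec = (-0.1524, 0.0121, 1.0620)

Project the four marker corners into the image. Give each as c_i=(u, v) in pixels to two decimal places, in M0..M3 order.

Intrinsics K: fx=865.2, fy=834.9, cx=312.4, cy=236.4
Marker side s = 0.236 m; corners in marker frame (Z=0):
  M0 = (-0.1180, +0.1180, 0)
  M1 = (+0.1180, +0.1180, 0)
  M2 = (+0.1180, -0.1180, 0)
  M3 = (-0.1180, -0.1180, 0)
rvec = (-0.6548, -0.1712, 0.0873), |rvec| = θ = 0.68242 rad = 39.100°
Rodrigues: sinθ=0.63067, 1−cosθ=0.22395; R = I + sinθ·[k]× + (1−cosθ)·[k]×²:
    [+0.98224 -0.02677 -0.18571]
    [+0.13459 +0.79015 +0.59796]
    [+0.13073 -0.61233 +0.77972]
t = (-0.1524, 0.0121, 1.0620) m
M0: Pc = R·M0+t = (-0.27146, +0.08946, +0.97432); u = 865.2·(-0.27146)/0.97432 + 312.4 = 71.3391, v = 834.9·(+0.08946)/0.97432 + 236.4 = 313.0551
M1: Pc = R·M1+t = (-0.03965, +0.12122, +1.00517); u = 865.2·(-0.03965)/1.00517 + 312.4 = 278.2673, v = 834.9·(+0.12122)/1.00517 + 236.4 = 337.0849
M2: Pc = R·M2+t = (-0.03334, -0.06526, +1.14968); u = 865.2·(-0.03334)/1.14968 + 312.4 = 287.3123, v = 834.9·(-0.06526)/1.14968 + 236.4 = 189.0113
M3: Pc = R·M3+t = (-0.26515, -0.09702, +1.11883); u = 865.2·(-0.26515)/1.11883 + 312.4 = 107.3609, v = 834.9·(-0.09702)/1.11883 + 236.4 = 164.0021

c0=(71.34, 313.06) c1=(278.27, 337.08) c2=(287.31, 189.01) c3=(107.36, 164.00)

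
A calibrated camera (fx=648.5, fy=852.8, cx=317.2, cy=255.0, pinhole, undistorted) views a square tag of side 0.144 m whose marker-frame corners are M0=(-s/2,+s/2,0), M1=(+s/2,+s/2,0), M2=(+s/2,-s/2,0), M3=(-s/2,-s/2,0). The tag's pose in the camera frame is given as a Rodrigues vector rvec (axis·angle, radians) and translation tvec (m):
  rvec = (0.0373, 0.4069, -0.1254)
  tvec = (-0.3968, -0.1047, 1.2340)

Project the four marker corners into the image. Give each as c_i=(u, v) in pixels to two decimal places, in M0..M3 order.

Intrinsics K: fx=648.5, fy=852.8, cx=317.2, cy=255.0
Marker side s = 0.144 m; corners in marker frame (Z=0):
  M0 = (-0.0720, +0.0720, 0)
  M1 = (+0.0720, +0.0720, 0)
  M2 = (+0.0720, -0.0720, 0)
  M3 = (-0.0720, -0.0720, 0)
rvec = (0.0373, 0.4069, -0.1254), |rvec| = θ = 0.42742 rad = 24.489°
Rodrigues: sinθ=0.41452, 1−cosθ=0.08996; R = I + sinθ·[k]× + (1−cosθ)·[k]×²:
    [+0.91073 +0.12909 +0.39232]
    [-0.11414 +0.99157 -0.06130]
    [-0.39693 +0.01105 +0.91778]
t = (-0.3968, -0.1047, 1.2340) m
M0: Pc = R·M0+t = (-0.45308, -0.02509, +1.26337); u = 648.5·(-0.45308)/1.26337 + 317.2 = 84.6316, v = 852.8·(-0.02509)/1.26337 + 255.0 = 238.0648
M1: Pc = R·M1+t = (-0.32193, -0.04153, +1.20622); u = 648.5·(-0.32193)/1.20622 + 317.2 = 144.1186, v = 852.8·(-0.04153)/1.20622 + 255.0 = 225.6416
M2: Pc = R·M2+t = (-0.34052, -0.18431, +1.20463); u = 648.5·(-0.34052)/1.20463 + 317.2 = 133.8827, v = 852.8·(-0.18431)/1.20463 + 255.0 = 124.5190
M3: Pc = R·M3+t = (-0.47167, -0.16787, +1.26178); u = 648.5·(-0.47167)/1.26178 + 317.2 = 74.7845, v = 852.8·(-0.16787)/1.26178 + 255.0 = 141.5386

c0=(84.63, 238.06) c1=(144.12, 225.64) c2=(133.88, 124.52) c3=(74.78, 141.54)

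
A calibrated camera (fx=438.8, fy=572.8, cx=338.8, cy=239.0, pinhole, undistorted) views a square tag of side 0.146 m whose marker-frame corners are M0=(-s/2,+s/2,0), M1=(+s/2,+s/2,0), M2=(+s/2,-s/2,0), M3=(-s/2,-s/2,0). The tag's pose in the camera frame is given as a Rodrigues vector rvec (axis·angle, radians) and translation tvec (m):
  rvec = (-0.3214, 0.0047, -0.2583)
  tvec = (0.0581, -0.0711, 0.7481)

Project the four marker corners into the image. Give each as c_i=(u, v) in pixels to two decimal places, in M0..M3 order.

c0=(342.31, 250.23) c1=(427.40, 221.22) c2=(401.44, 123.22) c3=(321.23, 149.83)

Intrinsics K: fx=438.8, fy=572.8, cx=338.8, cy=239.0
Marker side s = 0.146 m; corners in marker frame (Z=0):
  M0 = (-0.0730, +0.0730, 0)
  M1 = (+0.0730, +0.0730, 0)
  M2 = (+0.0730, -0.0730, 0)
  M3 = (-0.0730, -0.0730, 0)
rvec = (-0.3214, 0.0047, -0.2583), |rvec| = θ = 0.41236 rad = 23.626°
Rodrigues: sinθ=0.40077, 1−cosθ=0.08382; R = I + sinθ·[k]× + (1−cosθ)·[k]×²:
    [+0.96710 +0.25030 +0.04549]
    [-0.25179 +0.91619 +0.31177]
    [+0.03636 -0.31297 +0.94907]
t = (0.0581, -0.0711, 0.7481) m
M0: Pc = R·M0+t = (+0.00577, +0.01416, +0.72260); u = 438.8·(+0.00577)/0.72260 + 338.8 = 342.3059, v = 572.8·(+0.01416)/0.72260 + 239.0 = 250.2263
M1: Pc = R·M1+t = (+0.14697, -0.02260, +0.72791); u = 438.8·(+0.14697)/0.72791 + 338.8 = 427.3970, v = 572.8·(-0.02260)/0.72791 + 239.0 = 221.2169
M2: Pc = R·M2+t = (+0.11043, -0.15636, +0.77360); u = 438.8·(+0.11043)/0.77360 + 338.8 = 401.4359, v = 572.8·(-0.15636)/0.77360 + 239.0 = 123.2241
M3: Pc = R·M3+t = (-0.03077, -0.11960, +0.76829); u = 438.8·(-0.03077)/0.76829 + 338.8 = 321.2261, v = 572.8·(-0.11960)/0.76829 + 239.0 = 149.8313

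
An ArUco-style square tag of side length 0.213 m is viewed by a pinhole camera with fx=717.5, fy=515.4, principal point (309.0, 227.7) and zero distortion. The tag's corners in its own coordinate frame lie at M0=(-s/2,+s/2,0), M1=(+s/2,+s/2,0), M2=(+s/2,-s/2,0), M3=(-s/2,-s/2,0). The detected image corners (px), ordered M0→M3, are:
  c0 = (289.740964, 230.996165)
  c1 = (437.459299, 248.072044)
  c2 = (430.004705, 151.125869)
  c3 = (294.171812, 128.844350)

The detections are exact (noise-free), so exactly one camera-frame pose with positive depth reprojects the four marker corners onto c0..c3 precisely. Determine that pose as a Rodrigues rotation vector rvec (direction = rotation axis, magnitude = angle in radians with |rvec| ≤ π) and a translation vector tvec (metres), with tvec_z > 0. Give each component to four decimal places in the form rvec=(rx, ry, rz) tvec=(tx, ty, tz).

Intrinsics K: fx=717.5, fy=515.4, cx=309.0, cy=227.7
Marker side s = 0.213 m; corners in marker frame (Z=0):
  M0 = (-0.1065, +0.1065, 0)
  M1 = (+0.1065, +0.1065, 0)
  M2 = (+0.1065, -0.1065, 0)
  M3 = (-0.1065, -0.1065, 0)
Detected image corners:
  c0 = (289.740964, 230.996165) px
  c1 = (437.459299, 248.072044) px
  c2 = (430.004705, 151.125869) px
  c3 = (294.171812, 128.844350) px
Planar DLT: solve 8×8 A·h = b for H (H[2,2]=1):
  H  [+781.99099 -136.00154 +365.25820]
  H  [+154.38499 +391.60313 +187.99443]
  H  [+0.32399 -0.39704 +1.00000]
B = K⁻¹H; ‖b₁‖=1.016171, ‖b₂‖=1.016171; λ = 2/(‖b₁‖+‖b₂‖) = 0.984086, sign → tz>0 ⇒ λ=+0.984086
r₁ = λ·B[:,0] = (+0.93523,+0.15392,+0.31883); r₂ = λ·B[:,1] = (-0.01827,+0.92033,-0.39072)
r₃ = r₁×r₂ = (-0.35357,+0.35959,+0.86353); SVD([r₁ r₂ r₃]) → R = UVᵀ:
  R  [+0.93523 -0.01827 -0.35357]
  R  [+0.15392 +0.92033 +0.35959]
  R  [+0.31883 -0.39072 +0.86353]
t = (+0.07716, -0.07581, +0.98409) m
tr R = 2.719089; θ = arccos((tr R − 1)/2) = 0.536418 rad = 30.734°
axis k = ((R−Rᵀ)₃₂, (R−Rᵀ)₁₃, (R−Rᵀ)₂₁) / (2 sinθ) = (-0.734067, -0.657851, +0.168458)
rvec = θ·k = (-0.393767, -0.352883, +0.090364)

rvec=(-0.3938, -0.3529, 0.0904) tvec=(0.0772, -0.0758, 0.9841)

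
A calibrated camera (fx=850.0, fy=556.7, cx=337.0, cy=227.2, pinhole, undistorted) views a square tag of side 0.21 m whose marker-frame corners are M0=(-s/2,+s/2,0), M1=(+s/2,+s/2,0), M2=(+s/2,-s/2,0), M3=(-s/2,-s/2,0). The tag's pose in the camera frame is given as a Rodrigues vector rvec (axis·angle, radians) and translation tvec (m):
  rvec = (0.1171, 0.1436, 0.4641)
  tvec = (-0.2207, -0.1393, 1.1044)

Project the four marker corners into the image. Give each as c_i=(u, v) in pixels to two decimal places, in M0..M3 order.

Intrinsics K: fx=850.0, fy=556.7, cx=337.0, cy=227.2
Marker side s = 0.21 m; corners in marker frame (Z=0):
  M0 = (-0.1050, +0.1050, 0)
  M1 = (+0.1050, +0.1050, 0)
  M2 = (+0.1050, -0.1050, 0)
  M3 = (-0.1050, -0.1050, 0)
rvec = (0.1171, 0.1436, 0.4641), |rvec| = θ = 0.49972 rad = 28.632°
Rodrigues: sinθ=0.47918, 1−cosθ=0.12228; R = I + sinθ·[k]× + (1−cosθ)·[k]×²:
    [+0.88443 -0.43679 +0.16431]
    [+0.45326 +0.88781 -0.07965]
    [-0.11109 +0.14492 +0.98319]
t = (-0.2207, -0.1393, 1.1044) m
M0: Pc = R·M0+t = (-0.35943, -0.09367, +1.13128); u = 850.0·(-0.35943)/1.13128 + 337.0 = 66.9398, v = 556.7·(-0.09367)/1.13128 + 227.2 = 181.1044
M1: Pc = R·M1+t = (-0.17370, +0.00151, +1.10795); u = 850.0·(-0.17370)/1.10795 + 337.0 = 203.7425, v = 556.7·(+0.00151)/1.10795 + 227.2 = 227.9600
M2: Pc = R·M2+t = (-0.08197, -0.18493, +1.07752); u = 850.0·(-0.08197)/1.07752 + 337.0 = 272.3365, v = 556.7·(-0.18493)/1.07752 + 227.2 = 131.6568
M3: Pc = R·M3+t = (-0.26770, -0.28011, +1.10085); u = 850.0·(-0.26770)/1.10085 + 337.0 = 130.2983, v = 556.7·(-0.28011)/1.10085 + 227.2 = 85.5467

c0=(66.94, 181.10) c1=(203.74, 227.96) c2=(272.34, 131.66) c3=(130.30, 85.55)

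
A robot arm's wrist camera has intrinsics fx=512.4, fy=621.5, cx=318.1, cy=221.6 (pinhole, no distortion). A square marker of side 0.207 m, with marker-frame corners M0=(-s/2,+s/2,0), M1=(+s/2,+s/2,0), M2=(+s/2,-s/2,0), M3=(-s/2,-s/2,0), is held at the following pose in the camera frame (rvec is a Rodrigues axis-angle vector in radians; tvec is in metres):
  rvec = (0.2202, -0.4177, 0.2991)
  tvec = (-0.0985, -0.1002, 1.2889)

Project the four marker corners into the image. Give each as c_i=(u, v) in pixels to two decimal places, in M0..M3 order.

Intrinsics K: fx=512.4, fy=621.5, cx=318.1, cy=221.6
Marker side s = 0.207 m; corners in marker frame (Z=0):
  M0 = (-0.1035, +0.1035, 0)
  M1 = (+0.1035, +0.1035, 0)
  M2 = (+0.1035, -0.1035, 0)
  M3 = (-0.1035, -0.1035, 0)
rvec = (0.2202, -0.4177, 0.2991), |rvec| = θ = 0.55895 rad = 32.025°
Rodrigues: sinθ=0.53029, 1−cosθ=0.15219; R = I + sinθ·[k]× + (1−cosθ)·[k]×²:
    [+0.87143 -0.32857 -0.36421]
    [+0.23896 +0.93280 -0.26977]
    [+0.42837 +0.14805 +0.89139]
t = (-0.0985, -0.1002, 1.2889) m
M0: Pc = R·M0+t = (-0.22270, -0.02839, +1.25989); u = 512.4·(-0.22270)/1.25989 + 318.1 = 227.5271, v = 621.5·(-0.02839)/1.25989 + 221.6 = 207.5964
M1: Pc = R·M1+t = (-0.04231, +0.02108, +1.34856); u = 512.4·(-0.04231)/1.34856 + 318.1 = 302.0224, v = 621.5·(+0.02108)/1.34856 + 221.6 = 231.3140
M2: Pc = R·M2+t = (+0.02570, -0.17201, +1.31791); u = 512.4·(+0.02570)/1.31791 + 318.1 = 328.0922, v = 621.5·(-0.17201)/1.31791 + 221.6 = 140.4826
M3: Pc = R·M3+t = (-0.15469, -0.22148, +1.22924); u = 512.4·(-0.15469)/1.22924 + 318.1 = 253.6201, v = 621.5·(-0.22148)/1.22924 + 221.6 = 109.6215

c0=(227.53, 207.60) c1=(302.02, 231.31) c2=(328.09, 140.48) c3=(253.62, 109.62)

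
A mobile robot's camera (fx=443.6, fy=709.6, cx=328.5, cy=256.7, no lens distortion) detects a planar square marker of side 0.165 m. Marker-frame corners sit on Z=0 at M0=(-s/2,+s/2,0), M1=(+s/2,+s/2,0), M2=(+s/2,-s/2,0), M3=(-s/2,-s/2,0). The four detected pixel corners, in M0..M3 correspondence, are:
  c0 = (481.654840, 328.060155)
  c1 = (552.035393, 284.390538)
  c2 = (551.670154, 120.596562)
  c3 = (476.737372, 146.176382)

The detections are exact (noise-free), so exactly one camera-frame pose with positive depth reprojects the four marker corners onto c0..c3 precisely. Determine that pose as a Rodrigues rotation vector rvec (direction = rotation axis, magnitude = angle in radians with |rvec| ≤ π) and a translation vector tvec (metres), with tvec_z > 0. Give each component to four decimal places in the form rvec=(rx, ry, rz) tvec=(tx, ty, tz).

rvec=(0.2006, -0.5142, -0.1820) tvec=(0.2830, -0.0331, 0.6636)

Intrinsics K: fx=443.6, fy=709.6, cx=328.5, cy=256.7
Marker side s = 0.165 m; corners in marker frame (Z=0):
  M0 = (-0.0825, +0.0825, 0)
  M1 = (+0.0825, +0.0825, 0)
  M2 = (+0.0825, -0.0825, 0)
  M3 = (-0.0825, -0.0825, 0)
Detected image corners:
  c0 = (481.654840, 328.060155) px
  c1 = (552.035393, 284.390538) px
  c2 = (551.670154, 120.596562) px
  c3 = (476.737372, 146.176382) px
Planar DLT: solve 8×8 A·h = b for H (H[2,2]=1):
  H  [+803.51563 +197.74369 +517.67672]
  H  [-56.42932 +1122.14825 +221.32308]
  H  [+0.70525 +0.35408 +1.00000]
B = K⁻¹H; ‖b₁‖=1.507025, ‖b₂‖=1.507025; λ = 2/(‖b₁‖+‖b₂‖) = 0.663559, sign → tz>0 ⇒ λ=+0.663559
r₁ = λ·B[:,0] = (+0.85539,-0.22206,+0.46798); r₂ = λ·B[:,1] = (+0.12180,+0.96434,+0.23495)
r₃ = r₁×r₂ = (-0.50347,-0.14398,+0.85194); SVD([r₁ r₂ r₃]) → R = UVᵀ:
  R  [+0.85539 +0.12180 -0.50347]
  R  [-0.22206 +0.96434 -0.14398]
  R  [+0.46798 +0.23495 +0.85194]
t = (+0.28298, -0.03308, +0.66356) m
tr R = 2.671667; θ = arccos((tr R − 1)/2) = 0.581147 rad = 33.297°
axis k = ((R−Rᵀ)₃₂, (R−Rᵀ)₁₃, (R−Rᵀ)₂₁) / (2 sinθ) = (+0.345120, -0.884765, -0.313182)
rvec = θ·k = (+0.200566, -0.514179, -0.182005)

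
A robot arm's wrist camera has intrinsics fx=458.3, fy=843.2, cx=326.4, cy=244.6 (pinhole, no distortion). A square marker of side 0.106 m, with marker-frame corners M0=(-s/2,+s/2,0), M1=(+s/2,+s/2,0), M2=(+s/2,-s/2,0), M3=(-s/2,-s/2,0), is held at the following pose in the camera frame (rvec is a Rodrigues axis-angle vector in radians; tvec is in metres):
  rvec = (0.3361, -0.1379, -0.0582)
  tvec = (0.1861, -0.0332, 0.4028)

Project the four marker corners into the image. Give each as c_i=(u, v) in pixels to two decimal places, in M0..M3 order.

c0=(476.46, 287.35) c1=(584.30, 269.32) c2=(603.28, 56.55) c3=(486.07, 68.80)

Intrinsics K: fx=458.3, fy=843.2, cx=326.4, cy=244.6
Marker side s = 0.106 m; corners in marker frame (Z=0):
  M0 = (-0.0530, +0.0530, 0)
  M1 = (+0.0530, +0.0530, 0)
  M2 = (+0.0530, -0.0530, 0)
  M3 = (-0.0530, -0.0530, 0)
rvec = (0.3361, -0.1379, -0.0582), |rvec| = θ = 0.36792 rad = 21.080°
Rodrigues: sinθ=0.35968, 1−cosθ=0.06692; R = I + sinθ·[k]× + (1−cosθ)·[k]×²:
    [+0.98892 +0.03398 -0.14448]
    [-0.07981 +0.94248 -0.32460]
    [+0.12514 +0.33254 +0.93475]
t = (0.1861, -0.0332, 0.4028) m
M0: Pc = R·M0+t = (+0.13549, +0.02098, +0.41379); u = 458.3·(+0.13549)/0.41379 + 326.4 = 476.4613, v = 843.2·(+0.02098)/0.41379 + 244.6 = 287.3543
M1: Pc = R·M1+t = (+0.24031, +0.01252, +0.42706); u = 458.3·(+0.24031)/0.42706 + 326.4 = 584.2952, v = 843.2·(+0.01252)/0.42706 + 244.6 = 269.3229
M2: Pc = R·M2+t = (+0.23671, -0.08738, +0.39181); u = 458.3·(+0.23671)/0.39181 + 326.4 = 603.2833, v = 843.2·(-0.08738)/0.39181 + 244.6 = 56.5490
M3: Pc = R·M3+t = (+0.13189, -0.07892, +0.37854); u = 458.3·(+0.13189)/0.37854 + 326.4 = 486.0736, v = 843.2·(-0.07892)/0.37854 + 244.6 = 68.8036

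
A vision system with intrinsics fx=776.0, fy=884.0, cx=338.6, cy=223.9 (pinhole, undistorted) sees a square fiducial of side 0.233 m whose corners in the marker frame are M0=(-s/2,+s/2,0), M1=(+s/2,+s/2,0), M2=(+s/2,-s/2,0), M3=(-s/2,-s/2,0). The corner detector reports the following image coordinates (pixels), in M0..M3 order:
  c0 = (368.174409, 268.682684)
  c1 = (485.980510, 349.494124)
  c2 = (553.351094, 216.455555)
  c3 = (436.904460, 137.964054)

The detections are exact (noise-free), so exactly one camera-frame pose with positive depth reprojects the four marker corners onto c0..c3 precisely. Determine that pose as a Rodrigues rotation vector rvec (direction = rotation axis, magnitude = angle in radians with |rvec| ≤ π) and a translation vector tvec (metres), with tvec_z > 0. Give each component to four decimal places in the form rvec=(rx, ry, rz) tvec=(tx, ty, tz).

rvec=(-0.1025, 0.0186, 0.5425) tvec=(0.2105, 0.0280, 1.3329)

Intrinsics K: fx=776.0, fy=884.0, cx=338.6, cy=223.9
Marker side s = 0.233 m; corners in marker frame (Z=0):
  M0 = (-0.1165, +0.1165, 0)
  M1 = (+0.1165, +0.1165, 0)
  M2 = (+0.1165, -0.1165, 0)
  M3 = (-0.1165, -0.1165, 0)
Detected image corners:
  c0 = (368.174409, 268.682684) px
  c1 = (485.980510, 349.494124) px
  c2 = (553.351094, 216.455555) px
  c3 = (436.904460, 137.964054) px
Planar DLT: solve 8×8 A·h = b for H (H[2,2]=1):
  H  [+487.16400 -324.04849 +461.14815]
  H  [+333.63774 +549.12166 +242.46042]
  H  [-0.03362 -0.06935 +1.00000]
B = K⁻¹H; ‖b₁‖=0.750217, ‖b₂‖=0.750217; λ = 2/(‖b₁‖+‖b₂‖) = 1.332948, sign → tz>0 ⇒ λ=+1.332948
r₁ = λ·B[:,0] = (+0.85636,+0.51443,-0.04481); r₂ = λ·B[:,1] = (-0.51629,+0.85141,-0.09243)
r₃ = r₁×r₂ = (-0.00940,+0.10229,+0.99471); SVD([r₁ r₂ r₃]) → R = UVᵀ:
  R  [+0.85636 -0.51629 -0.00940]
  R  [+0.51443 +0.85141 +0.10229]
  R  [-0.04481 -0.09243 +0.99471]
t = (+0.21050, +0.02799, +1.33295) m
tr R = 2.702482; θ = arccos((tr R − 1)/2) = 0.552450 rad = 31.653°
axis k = ((R−Rᵀ)₃₂, (R−Rᵀ)₁₃, (R−Rᵀ)₂₁) / (2 sinθ) = (-0.185534, +0.033738, +0.982059)
rvec = θ·k = (-0.102498, +0.018638, +0.542539)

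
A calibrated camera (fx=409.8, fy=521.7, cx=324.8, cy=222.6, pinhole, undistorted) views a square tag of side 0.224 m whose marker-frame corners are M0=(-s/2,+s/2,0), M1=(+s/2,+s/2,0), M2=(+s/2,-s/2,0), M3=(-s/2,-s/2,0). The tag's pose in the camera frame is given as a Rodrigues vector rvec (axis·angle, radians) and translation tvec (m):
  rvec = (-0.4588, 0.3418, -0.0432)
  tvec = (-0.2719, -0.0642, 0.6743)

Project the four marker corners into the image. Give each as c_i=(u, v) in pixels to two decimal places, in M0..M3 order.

c0=(87.99, 261.61) c1=(206.44, 243.04) c2=(228.15, 87.93) c3=(123.12, 118.44)

Intrinsics K: fx=409.8, fy=521.7, cx=324.8, cy=222.6
Marker side s = 0.224 m; corners in marker frame (Z=0):
  M0 = (-0.1120, +0.1120, 0)
  M1 = (+0.1120, +0.1120, 0)
  M2 = (+0.1120, -0.1120, 0)
  M3 = (-0.1120, -0.1120, 0)
rvec = (-0.4588, 0.3418, -0.0432), |rvec| = θ = 0.57375 rad = 32.874°
Rodrigues: sinθ=0.54279, 1−cosθ=0.16013; R = I + sinθ·[k]× + (1−cosθ)·[k]×²:
    [+0.94226 -0.03541 +0.33299]
    [-0.11715 +0.89670 +0.42686]
    [-0.31371 -0.44122 +0.84078]
t = (-0.2719, -0.0642, 0.6743) m
M0: Pc = R·M0+t = (-0.38140, +0.04935, +0.66002); u = 409.8·(-0.38140)/0.66002 + 324.8 = 87.9922, v = 521.7·(+0.04935)/0.66002 + 222.6 = 261.6087
M1: Pc = R·M1+t = (-0.17033, +0.02311, +0.58975); u = 409.8·(-0.17033)/0.58975 + 324.8 = 206.4403, v = 521.7·(+0.02311)/0.58975 + 222.6 = 243.0430
M2: Pc = R·M2+t = (-0.16240, -0.17775, +0.68858); u = 409.8·(-0.16240)/0.68858 + 324.8 = 228.1496, v = 521.7·(-0.17775)/0.68858 + 222.6 = 87.9278
M3: Pc = R·M3+t = (-0.37347, -0.15151, +0.75885); u = 409.8·(-0.37347)/0.75885 + 324.8 = 123.1180, v = 521.7·(-0.15151)/0.75885 + 222.6 = 118.4394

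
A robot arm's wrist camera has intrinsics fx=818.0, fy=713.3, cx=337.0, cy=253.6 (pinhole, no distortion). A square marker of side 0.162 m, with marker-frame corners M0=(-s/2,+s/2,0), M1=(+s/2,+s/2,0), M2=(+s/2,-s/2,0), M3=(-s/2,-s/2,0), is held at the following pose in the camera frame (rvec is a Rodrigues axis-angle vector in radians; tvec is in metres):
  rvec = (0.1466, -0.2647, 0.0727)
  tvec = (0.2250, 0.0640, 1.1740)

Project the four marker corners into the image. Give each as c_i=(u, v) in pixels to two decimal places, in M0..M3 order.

c0=(435.21, 339.25) c1=(537.44, 341.20) c2=(551.29, 246.56) c3=(447.62, 241.00)

Intrinsics K: fx=818.0, fy=713.3, cx=337.0, cy=253.6
Marker side s = 0.162 m; corners in marker frame (Z=0):
  M0 = (-0.0810, +0.0810, 0)
  M1 = (+0.0810, +0.0810, 0)
  M2 = (+0.0810, -0.0810, 0)
  M3 = (-0.0810, -0.0810, 0)
rvec = (0.1466, -0.2647, 0.0727), |rvec| = θ = 0.31120 rad = 17.830°
Rodrigues: sinθ=0.30620, 1−cosθ=0.04803; R = I + sinθ·[k]× + (1−cosθ)·[k]×²:
    [+0.96263 -0.09078 -0.25516]
    [+0.05229 +0.98672 -0.15379]
    [+0.26573 +0.13470 +0.95459]
t = (0.2250, 0.0640, 1.1740) m
M0: Pc = R·M0+t = (+0.13967, +0.13969, +1.16339); u = 818.0·(+0.13967)/1.16339 + 337.0 = 435.2076, v = 713.3·(+0.13969)/1.16339 + 253.6 = 339.2467
M1: Pc = R·M1+t = (+0.29562, +0.14816, +1.20644); u = 818.0·(+0.29562)/1.20644 + 337.0 = 537.4392, v = 713.3·(+0.14816)/1.20644 + 253.6 = 341.1987
M2: Pc = R·M2+t = (+0.31033, -0.01169, +1.18461); u = 818.0·(+0.31033)/1.18461 + 337.0 = 551.2864, v = 713.3·(-0.01169)/1.18461 + 253.6 = 246.5616
M3: Pc = R·M3+t = (+0.15438, -0.02016, +1.14156); u = 818.0·(+0.15438)/1.14156 + 337.0 = 447.6228, v = 713.3·(-0.02016)/1.14156 + 253.6 = 241.0035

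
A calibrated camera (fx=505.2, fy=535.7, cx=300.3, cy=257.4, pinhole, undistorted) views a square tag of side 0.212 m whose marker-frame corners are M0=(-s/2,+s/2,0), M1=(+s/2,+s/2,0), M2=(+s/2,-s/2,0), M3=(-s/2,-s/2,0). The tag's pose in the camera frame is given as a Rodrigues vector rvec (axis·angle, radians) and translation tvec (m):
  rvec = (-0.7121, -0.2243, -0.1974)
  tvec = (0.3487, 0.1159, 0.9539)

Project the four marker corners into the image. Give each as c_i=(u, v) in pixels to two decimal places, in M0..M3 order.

c0=(461.47, 385.33) c1=(563.32, 364.67) c2=(504.24, 270.98) c3=(412.54, 283.49)

Intrinsics K: fx=505.2, fy=535.7, cx=300.3, cy=257.4
Marker side s = 0.212 m; corners in marker frame (Z=0):
  M0 = (-0.1060, +0.1060, 0)
  M1 = (+0.1060, +0.1060, 0)
  M2 = (+0.1060, -0.1060, 0)
  M3 = (-0.1060, -0.1060, 0)
rvec = (-0.7121, -0.2243, -0.1974), |rvec| = θ = 0.77225 rad = 44.246°
Rodrigues: sinθ=0.69775, 1−cosθ=0.28365; R = I + sinθ·[k]× + (1−cosθ)·[k]×²:
    [+0.95754 +0.25433 -0.13580]
    [-0.10239 +0.74028 +0.66446]
    [+0.26952 -0.62234 +0.73488]
t = (0.3487, 0.1159, 0.9539) m
M0: Pc = R·M0+t = (+0.27416, +0.20522, +0.85936); u = 505.2·(+0.27416)/0.85936 + 300.3 = 461.4725, v = 535.7·(+0.20522)/0.85936 + 257.4 = 385.3291
M1: Pc = R·M1+t = (+0.47716, +0.18352, +0.91650); u = 505.2·(+0.47716)/0.91650 + 300.3 = 563.3221, v = 535.7·(+0.18352)/0.91650 + 257.4 = 364.6663
M2: Pc = R·M2+t = (+0.42324, +0.02658, +1.04844); u = 505.2·(+0.42324)/1.04844 + 300.3 = 504.2424, v = 535.7·(+0.02658)/1.04844 + 257.4 = 270.9800
M3: Pc = R·M3+t = (+0.22024, +0.04828, +0.99130); u = 505.2·(+0.22024)/0.99130 + 300.3 = 412.5431, v = 535.7·(+0.04828)/0.99130 + 257.4 = 283.4926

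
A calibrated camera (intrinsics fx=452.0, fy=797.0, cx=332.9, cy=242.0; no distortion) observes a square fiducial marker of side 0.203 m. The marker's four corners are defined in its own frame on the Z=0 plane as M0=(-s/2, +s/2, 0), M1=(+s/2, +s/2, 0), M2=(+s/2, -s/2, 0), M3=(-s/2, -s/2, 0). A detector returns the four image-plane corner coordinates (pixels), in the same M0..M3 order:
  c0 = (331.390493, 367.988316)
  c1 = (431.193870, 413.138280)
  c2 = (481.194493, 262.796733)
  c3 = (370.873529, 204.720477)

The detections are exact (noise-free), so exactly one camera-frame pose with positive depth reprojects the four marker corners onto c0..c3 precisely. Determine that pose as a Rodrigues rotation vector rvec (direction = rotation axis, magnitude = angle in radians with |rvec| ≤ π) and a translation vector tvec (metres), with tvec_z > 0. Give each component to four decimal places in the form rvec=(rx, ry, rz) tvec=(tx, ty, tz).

Intrinsics K: fx=452.0, fy=797.0, cx=332.9, cy=242.0
Marker side s = 0.203 m; corners in marker frame (Z=0):
  M0 = (-0.1015, +0.1015, 0)
  M1 = (+0.1015, +0.1015, 0)
  M2 = (+0.1015, -0.1015, 0)
  M3 = (-0.1015, -0.1015, 0)
Detected image corners:
  c0 = (331.390493, 367.988316) px
  c1 = (431.193870, 413.138280) px
  c2 = (481.194493, 262.796733) px
  c3 = (370.873529, 204.720477) px
Planar DLT: solve 8×8 A·h = b for H (H[2,2]=1):
  H  [+602.31351 +14.85135 +403.47655]
  H  [+319.10298 +954.10783 +317.36987]
  H  [+0.21380 +0.58419 +1.00000]
B = K⁻¹H; ‖b₁‖=1.240597, ‖b₂‖=1.240597; λ = 2/(‖b₁‖+‖b₂‖) = 0.806064, sign → tz>0 ⇒ λ=+0.806064
r₁ = λ·B[:,0] = (+0.94720,+0.27040,+0.17233); r₂ = λ·B[:,1] = (-0.32033,+0.82198,+0.47090)
r₃ = r₁×r₂ = (-0.01432,-0.50124,+0.86519); SVD([r₁ r₂ r₃]) → R = UVᵀ:
  R  [+0.94720 -0.32033 -0.01432]
  R  [+0.27040 +0.82198 -0.50124]
  R  [+0.17233 +0.47090 +0.86519]
t = (+0.12586, +0.07623, +0.80606) m
tr R = 2.634366; θ = arccos((tr R − 1)/2) = 0.614290 rad = 35.196°
axis k = ((R−Rᵀ)₃₂, (R−Rᵀ)₁₃, (R−Rᵀ)₂₁) / (2 sinθ) = (+0.843309, -0.161921, +0.512455)
rvec = θ·k = (+0.518037, -0.099467, +0.314796)

rvec=(0.5180, -0.0995, 0.3148) tvec=(0.1259, 0.0762, 0.8061)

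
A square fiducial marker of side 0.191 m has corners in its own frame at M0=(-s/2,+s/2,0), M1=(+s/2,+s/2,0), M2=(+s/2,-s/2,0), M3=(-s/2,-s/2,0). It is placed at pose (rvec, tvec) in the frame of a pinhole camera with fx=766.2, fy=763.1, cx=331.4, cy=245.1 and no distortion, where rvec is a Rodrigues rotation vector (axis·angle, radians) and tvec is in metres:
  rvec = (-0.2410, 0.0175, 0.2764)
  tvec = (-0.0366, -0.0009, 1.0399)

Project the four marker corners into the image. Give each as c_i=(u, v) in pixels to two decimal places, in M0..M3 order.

Intrinsics K: fx=766.2, fy=763.1, cx=331.4, cy=245.1
Marker side s = 0.191 m; corners in marker frame (Z=0):
  M0 = (-0.0955, +0.0955, 0)
  M1 = (+0.0955, +0.0955, 0)
  M2 = (+0.0955, -0.0955, 0)
  M3 = (-0.0955, -0.0955, 0)
rvec = (-0.2410, 0.0175, 0.2764), |rvec| = θ = 0.36713 rad = 21.035°
Rodrigues: sinθ=0.35894, 1−cosθ=0.06664; R = I + sinθ·[k]× + (1−cosθ)·[k]×²:
    [+0.96208 -0.27232 -0.01582]
    [+0.26815 +0.93351 +0.23801]
    [-0.05004 -0.23323 +0.97113]
t = (-0.0366, -0.0009, 1.0399) m
M0: Pc = R·M0+t = (-0.15448, +0.06264, +1.02241); u = 766.2·(-0.15448)/1.02241 + 331.4 = 215.6277, v = 763.1·(+0.06264)/1.02241 + 245.1 = 291.8548
M1: Pc = R·M1+t = (+0.02927, +0.11386, +1.01285); u = 766.2·(+0.02927)/1.01285 + 331.4 = 353.5437, v = 763.1·(+0.11386)/1.01285 + 245.1 = 330.8834
M2: Pc = R·M2+t = (+0.08128, -0.06444, +1.05739); u = 766.2·(+0.08128)/1.05739 + 331.4 = 390.2998, v = 763.1·(-0.06444)/1.05739 + 245.1 = 198.5932
M3: Pc = R·M3+t = (-0.10247, -0.11566, +1.06695); u = 766.2·(-0.10247)/1.06695 + 331.4 = 257.8128, v = 763.1·(-0.11566)/1.06695 + 245.1 = 162.3793

c0=(215.63, 291.85) c1=(353.54, 330.88) c2=(390.30, 198.59) c3=(257.81, 162.38)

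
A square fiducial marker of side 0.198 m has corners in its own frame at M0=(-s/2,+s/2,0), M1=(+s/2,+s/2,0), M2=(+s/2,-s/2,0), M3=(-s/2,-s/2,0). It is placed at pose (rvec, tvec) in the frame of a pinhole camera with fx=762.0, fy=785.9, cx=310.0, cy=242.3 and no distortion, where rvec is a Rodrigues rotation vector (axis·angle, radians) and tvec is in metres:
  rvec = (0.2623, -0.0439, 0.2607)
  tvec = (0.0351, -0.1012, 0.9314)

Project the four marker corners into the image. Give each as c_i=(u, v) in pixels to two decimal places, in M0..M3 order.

c0=(240.71, 214.51) c1=(392.94, 255.15) c2=(440.41, 97.14) c3=(280.59, 51.58)

Intrinsics K: fx=762.0, fy=785.9, cx=310.0, cy=242.3
Marker side s = 0.198 m; corners in marker frame (Z=0):
  M0 = (-0.0990, +0.0990, 0)
  M1 = (+0.0990, +0.0990, 0)
  M2 = (+0.0990, -0.0990, 0)
  M3 = (-0.0990, -0.0990, 0)
rvec = (0.2623, -0.0439, 0.2607), |rvec| = θ = 0.37242 rad = 21.338°
Rodrigues: sinθ=0.36387, 1−cosθ=0.06855; R = I + sinθ·[k]× + (1−cosθ)·[k]×²:
    [+0.96546 -0.26041 -0.00909]
    [+0.24902 +0.93240 -0.26194]
    [+0.07669 +0.25062 +0.96504]
t = (0.0351, -0.1012, 0.9314) m
M0: Pc = R·M0+t = (-0.08626, -0.03355, +0.94862); u = 762.0·(-0.08626)/0.94862 + 310.0 = 240.7094, v = 785.9·(-0.03355)/0.94862 + 242.3 = 214.5087
M1: Pc = R·M1+t = (+0.10490, +0.01576, +0.96380); u = 762.0·(+0.10490)/0.96380 + 310.0 = 392.9357, v = 785.9·(+0.01576)/0.96380 + 242.3 = 255.1521
M2: Pc = R·M2+t = (+0.15646, -0.16885, +0.91418); u = 762.0·(+0.15646)/0.91418 + 310.0 = 440.4150, v = 785.9·(-0.16885)/0.91418 + 242.3 = 97.1396
M3: Pc = R·M3+t = (-0.03470, -0.21816, +0.89900); u = 762.0·(-0.03470)/0.89900 + 310.0 = 280.5879, v = 785.9·(-0.21816)/0.89900 + 242.3 = 51.5839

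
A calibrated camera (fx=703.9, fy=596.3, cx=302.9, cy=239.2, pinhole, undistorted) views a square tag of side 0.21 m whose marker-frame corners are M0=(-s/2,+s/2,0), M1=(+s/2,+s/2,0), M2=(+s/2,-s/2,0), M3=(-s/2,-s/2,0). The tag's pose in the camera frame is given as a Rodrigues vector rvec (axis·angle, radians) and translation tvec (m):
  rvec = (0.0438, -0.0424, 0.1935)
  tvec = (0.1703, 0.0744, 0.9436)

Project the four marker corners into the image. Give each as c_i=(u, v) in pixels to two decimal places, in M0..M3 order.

Intrinsics K: fx=703.9, fy=596.3, cx=302.9, cy=239.2
Marker side s = 0.21 m; corners in marker frame (Z=0):
  M0 = (-0.1050, +0.1050, 0)
  M1 = (+0.1050, +0.1050, 0)
  M2 = (+0.1050, -0.1050, 0)
  M3 = (-0.1050, -0.1050, 0)
rvec = (0.0438, -0.0424, 0.1935), |rvec| = θ = 0.20288 rad = 11.624°
Rodrigues: sinθ=0.20149, 1−cosθ=0.02051; R = I + sinθ·[k]× + (1−cosθ)·[k]×²:
    [+0.98045 -0.19310 -0.03789]
    [+0.19125 +0.98039 -0.04759]
    [+0.04633 +0.03941 +0.99815]
t = (0.1703, 0.0744, 0.9436) m
M0: Pc = R·M0+t = (+0.04708, +0.15726, +0.94287); u = 703.9·(+0.04708)/0.94287 + 302.9 = 338.0456, v = 596.3·(+0.15726)/0.94287 + 239.2 = 338.6553
M1: Pc = R·M1+t = (+0.25297, +0.19742, +0.95260); u = 703.9·(+0.25297)/0.95260 + 302.9 = 489.8263, v = 596.3·(+0.19742)/0.95260 + 239.2 = 362.7800
M2: Pc = R·M2+t = (+0.29352, -0.00846, +0.94433); u = 703.9·(+0.29352)/0.94433 + 302.9 = 521.6914, v = 596.3·(-0.00846)/0.94433 + 239.2 = 233.8583
M3: Pc = R·M3+t = (+0.08763, -0.04862, +0.93460); u = 703.9·(+0.08763)/0.93460 + 302.9 = 368.8983, v = 596.3·(-0.04862)/0.93460 + 239.2 = 208.1778

c0=(338.05, 338.66) c1=(489.83, 362.78) c2=(521.69, 233.86) c3=(368.90, 208.18)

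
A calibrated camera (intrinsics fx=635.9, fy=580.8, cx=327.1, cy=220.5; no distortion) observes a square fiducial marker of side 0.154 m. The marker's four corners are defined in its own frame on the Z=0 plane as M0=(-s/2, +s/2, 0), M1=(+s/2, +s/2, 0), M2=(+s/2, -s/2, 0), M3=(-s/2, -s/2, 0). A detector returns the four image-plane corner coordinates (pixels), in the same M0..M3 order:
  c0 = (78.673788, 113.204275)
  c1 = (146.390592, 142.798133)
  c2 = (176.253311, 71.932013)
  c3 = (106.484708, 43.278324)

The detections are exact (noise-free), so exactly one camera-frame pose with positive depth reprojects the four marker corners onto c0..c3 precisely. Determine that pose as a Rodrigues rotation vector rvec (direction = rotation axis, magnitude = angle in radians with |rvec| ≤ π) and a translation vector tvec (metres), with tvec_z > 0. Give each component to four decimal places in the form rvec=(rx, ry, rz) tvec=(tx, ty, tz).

Intrinsics K: fx=635.9, fy=580.8, cx=327.1, cy=220.5
Marker side s = 0.154 m; corners in marker frame (Z=0):
  M0 = (-0.0770, +0.0770, 0)
  M1 = (+0.0770, +0.0770, 0)
  M2 = (+0.0770, -0.0770, 0)
  M3 = (-0.0770, -0.0770, 0)
Detected image corners:
  c0 = (78.673788, 113.204275) px
  c1 = (146.390592, 142.798133) px
  c2 = (176.253311, 71.932013) px
  c3 = (106.484708, 43.278324) px
Planar DLT: solve 8×8 A·h = b for H (H[2,2]=1):
  H  [+428.25688 -170.14827 +126.42525]
  H  [+175.94805 +469.53355 +93.00730]
  H  [-0.14222 +0.13415 +1.00000]
B = K⁻¹H; ‖b₁‖=0.839690, ‖b₂‖=0.839690; λ = 2/(‖b₁‖+‖b₂‖) = 1.190916, sign → tz>0 ⇒ λ=+1.190916
r₁ = λ·B[:,0] = (+0.88917,+0.42508,-0.16938); r₂ = λ·B[:,1] = (-0.40084,+0.90211,+0.15977)
r₃ = r₁×r₂ = (+0.22071,-0.07417,+0.97252); SVD([r₁ r₂ r₃]) → R = UVᵀ:
  R  [+0.88917 -0.40084 +0.22071]
  R  [+0.42508 +0.90211 -0.07417]
  R  [-0.16938 +0.15977 +0.97252]
t = (-0.37582, -0.26142, +1.19092) m
tr R = 2.763794; θ = arccos((tr R − 1)/2) = 0.490925 rad = 28.128°
axis k = ((R−Rᵀ)₃₂, (R−Rᵀ)₁₃, (R−Rᵀ)₂₁) / (2 sinθ) = (+0.248101, +0.413718, +0.875947)
rvec = θ·k = (+0.121799, +0.203105, +0.430025)

rvec=(0.1218, 0.2031, 0.4300) tvec=(-0.3758, -0.2614, 1.1909)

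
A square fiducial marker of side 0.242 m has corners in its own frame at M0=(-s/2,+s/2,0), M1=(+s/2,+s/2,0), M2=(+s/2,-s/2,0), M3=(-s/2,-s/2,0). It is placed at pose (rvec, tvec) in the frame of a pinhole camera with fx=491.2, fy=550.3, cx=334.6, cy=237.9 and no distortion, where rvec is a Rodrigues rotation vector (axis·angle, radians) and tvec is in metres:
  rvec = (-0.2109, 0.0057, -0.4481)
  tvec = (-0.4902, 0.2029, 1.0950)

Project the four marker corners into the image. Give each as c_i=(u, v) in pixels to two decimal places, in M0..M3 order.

c0=(82.26, 424.60) c1=(184.25, 369.56) c2=(145.44, 259.60) c3=(47.62, 311.23)

Intrinsics K: fx=491.2, fy=550.3, cx=334.6, cy=237.9
Marker side s = 0.242 m; corners in marker frame (Z=0):
  M0 = (-0.1210, +0.1210, 0)
  M1 = (+0.1210, +0.1210, 0)
  M2 = (+0.1210, -0.1210, 0)
  M3 = (-0.1210, -0.1210, 0)
rvec = (-0.2109, 0.0057, -0.4481), |rvec| = θ = 0.49528 rad = 28.378°
Rodrigues: sinθ=0.47528, 1−cosθ=0.12017; R = I + sinθ·[k]× + (1−cosθ)·[k]×²:
    [+0.90162 +0.42941 +0.05176]
    [-0.43059 +0.87985 +0.20113]
    [+0.04082 -0.20363 +0.97820]
t = (-0.4902, 0.2029, 1.0950) m
M0: Pc = R·M0+t = (-0.54734, +0.36146, +1.06542); u = 491.2·(-0.54734)/1.06542 + 334.6 = 82.2564, v = 550.3·(+0.36146)/1.06542 + 237.9 = 424.5994
M1: Pc = R·M1+t = (-0.32914, +0.25726, +1.07530); u = 491.2·(-0.32914)/1.07530 + 334.6 = 184.2459, v = 550.3·(+0.25726)/1.07530 + 237.9 = 369.5566
M2: Pc = R·M2+t = (-0.43306, +0.04434, +1.12458); u = 491.2·(-0.43306)/1.12458 + 334.6 = 145.4445, v = 550.3·(+0.04434)/1.12458 + 237.9 = 259.5955
M3: Pc = R·M3+t = (-0.65126, +0.14854, +1.11470); u = 491.2·(-0.65126)/1.11470 + 334.6 = 47.6199, v = 550.3·(+0.14854)/1.11470 + 237.9 = 311.2304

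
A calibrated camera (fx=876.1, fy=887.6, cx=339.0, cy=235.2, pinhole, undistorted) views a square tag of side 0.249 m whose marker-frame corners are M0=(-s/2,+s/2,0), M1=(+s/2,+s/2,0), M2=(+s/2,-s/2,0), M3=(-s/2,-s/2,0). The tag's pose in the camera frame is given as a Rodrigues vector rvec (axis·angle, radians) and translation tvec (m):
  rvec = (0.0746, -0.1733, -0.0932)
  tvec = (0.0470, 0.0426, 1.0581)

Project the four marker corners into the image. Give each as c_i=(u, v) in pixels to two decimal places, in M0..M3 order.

Intrinsics K: fx=876.1, fy=887.6, cx=339.0, cy=235.2
Marker side s = 0.249 m; corners in marker frame (Z=0):
  M0 = (-0.1245, +0.1245, 0)
  M1 = (+0.1245, +0.1245, 0)
  M2 = (+0.1245, -0.1245, 0)
  M3 = (-0.1245, -0.1245, 0)
rvec = (0.0746, -0.1733, -0.0932), |rvec| = θ = 0.21044 rad = 12.057°
Rodrigues: sinθ=0.20889, 1−cosθ=0.02206; R = I + sinθ·[k]× + (1−cosθ)·[k]×²:
    [+0.98071 +0.08607 -0.17549]
    [-0.09895 +0.99290 -0.06600]
    [+0.16856 +0.08210 +0.98227]
t = (0.0470, 0.0426, 1.0581) m
M0: Pc = R·M0+t = (-0.06438, +0.17854, +1.04734); u = 876.1·(-0.06438)/1.04734 + 339.0 = 285.1438, v = 887.6·(+0.17854)/1.04734 + 235.2 = 386.5063
M1: Pc = R·M1+t = (+0.17981, +0.15390, +1.08931); u = 876.1·(+0.17981)/1.08931 + 339.0 = 483.6201, v = 887.6·(+0.15390)/1.08931 + 235.2 = 360.5994
M2: Pc = R·M2+t = (+0.15838, -0.09334, +1.06886); u = 876.1·(+0.15838)/1.06886 + 339.0 = 468.8189, v = 887.6·(-0.09334)/1.06886 + 235.2 = 157.6926
M3: Pc = R·M3+t = (-0.08581, -0.06870, +1.02689); u = 876.1·(-0.08581)/1.02689 + 339.0 = 265.7866, v = 887.6·(-0.06870)/1.02689 + 235.2 = 175.8220

c0=(285.14, 386.51) c1=(483.62, 360.60) c2=(468.82, 157.69) c3=(265.79, 175.82)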